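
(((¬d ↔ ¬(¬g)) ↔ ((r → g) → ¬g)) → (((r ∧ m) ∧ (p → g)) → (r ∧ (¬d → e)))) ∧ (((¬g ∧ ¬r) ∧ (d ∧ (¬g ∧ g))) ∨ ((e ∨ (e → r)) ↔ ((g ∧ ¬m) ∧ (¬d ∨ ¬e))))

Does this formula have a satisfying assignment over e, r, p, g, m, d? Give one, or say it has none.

e=F; r=F; p=F; g=T; m=F; d=T

  ((¬d ↔ ¬(¬g)) ↔ ((r → g) → ¬g)) → (((r ∧ m) ∧ (p → g)) → (r ∧ (¬d → e))) = True
    (¬d ↔ ¬(¬g)) ↔ ((r → g) → ¬g) = True
      ¬d ↔ ¬(¬g) = False
        ¬d = False
        ¬(¬g) = True
          ¬g = False
      (r → g) → ¬g = False
        r → g = True
        ¬g = False
    ((r ∧ m) ∧ (p → g)) → (r ∧ (¬d → e)) = True
      (r ∧ m) ∧ (p → g) = False
        r ∧ m = False
        p → g = True
      r ∧ (¬d → e) = False
        ¬d → e = True
          ¬d = False
  ((¬g ∧ ¬r) ∧ (d ∧ (¬g ∧ g))) ∨ ((e ∨ (e → r)) ↔ ((g ∧ ¬m) ∧ (¬d ∨ ¬e))) = True
    (¬g ∧ ¬r) ∧ (d ∧ (¬g ∧ g)) = False
      ¬g ∧ ¬r = False
        ¬g = False
        ¬r = True
      d ∧ (¬g ∧ g) = False
        ¬g ∧ g = False
          ¬g = False
    (e ∨ (e → r)) ↔ ((g ∧ ¬m) ∧ (¬d ∨ ¬e)) = True
      e ∨ (e → r) = True
        e → r = True
      (g ∧ ¬m) ∧ (¬d ∨ ¬e) = True
        g ∧ ¬m = True
          ¬m = True
        ¬d ∨ ¬e = True
          ¬d = False
          ¬e = True
Both conjuncts True, so the formula holds.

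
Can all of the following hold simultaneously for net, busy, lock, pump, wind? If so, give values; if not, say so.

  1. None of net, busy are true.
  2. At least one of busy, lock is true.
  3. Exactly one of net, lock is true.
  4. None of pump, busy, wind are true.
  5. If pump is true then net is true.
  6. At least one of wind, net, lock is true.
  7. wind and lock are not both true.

net: False; busy: False; lock: True; pump: False; wind: False

  (1) {net, busy}: 0 true — none ✓
  (2) {busy, lock}: 1 true — at least one ✓
  (3) {net, lock}: 1 true — exactly one ✓
  (4) {pump, busy, wind}: 0 true — none ✓
  (5) pump=F ⇒ net: vacuous ✓
  (6) {wind, net, lock}: 1 true — at least one ✓
  (7) wind=F, lock=T — not both ✓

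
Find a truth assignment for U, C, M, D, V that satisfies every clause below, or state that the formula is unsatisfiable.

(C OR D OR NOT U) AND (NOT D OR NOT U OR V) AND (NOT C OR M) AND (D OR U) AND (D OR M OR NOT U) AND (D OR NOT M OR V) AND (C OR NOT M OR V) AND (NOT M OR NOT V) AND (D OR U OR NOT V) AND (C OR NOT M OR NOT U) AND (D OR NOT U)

Set U = False.
  then (D OR U) forces D = True.
Set C = True.
  then (NOT C OR M) forces M = True.
  then (NOT M OR NOT V) forces V = False.
All clauses satisfied.

U: False, C: True, M: True, D: True, V: False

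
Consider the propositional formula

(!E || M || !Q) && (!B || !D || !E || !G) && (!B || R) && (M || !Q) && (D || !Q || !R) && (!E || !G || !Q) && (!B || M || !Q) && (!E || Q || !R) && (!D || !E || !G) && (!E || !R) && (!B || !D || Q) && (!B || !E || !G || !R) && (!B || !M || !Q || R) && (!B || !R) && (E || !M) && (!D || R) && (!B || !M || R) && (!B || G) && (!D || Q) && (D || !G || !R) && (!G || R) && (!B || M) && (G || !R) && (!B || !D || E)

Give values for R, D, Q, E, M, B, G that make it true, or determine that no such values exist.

Set R = False.
  then (!B || R) forces B = False.
  then (!D || R) forces D = False.
  then (!G || R) forces G = False.
Set Q = True.
  then (M || !Q) forces M = True.
  then (E || !M) forces E = True.
All clauses satisfied.

R: False; D: False; Q: True; E: True; M: True; B: False; G: False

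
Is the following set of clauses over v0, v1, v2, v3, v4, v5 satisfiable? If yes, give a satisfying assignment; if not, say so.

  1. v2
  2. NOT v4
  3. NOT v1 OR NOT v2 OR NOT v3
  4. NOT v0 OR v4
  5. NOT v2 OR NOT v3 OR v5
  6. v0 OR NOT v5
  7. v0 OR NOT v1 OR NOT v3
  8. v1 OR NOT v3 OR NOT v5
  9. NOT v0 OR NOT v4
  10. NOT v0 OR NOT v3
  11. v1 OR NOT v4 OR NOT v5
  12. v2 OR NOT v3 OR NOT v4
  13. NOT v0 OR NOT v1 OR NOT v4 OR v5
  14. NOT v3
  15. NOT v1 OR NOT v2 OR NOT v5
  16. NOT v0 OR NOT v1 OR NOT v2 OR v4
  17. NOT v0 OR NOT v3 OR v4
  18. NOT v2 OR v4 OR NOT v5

Unit clause (v2) forces v2 = True.
Unit clause (NOT v4) forces v4 = False.
In (NOT v0 OR v4) only NOT v0 is left, so v0 = False.
In (v0 OR NOT v5) only NOT v5 is left, so v5 = False.
Unit clause (NOT v3) forces v3 = False.
Set v1 = False.
All clauses satisfied.

v0 = False; v1 = False; v2 = True; v3 = False; v4 = False; v5 = False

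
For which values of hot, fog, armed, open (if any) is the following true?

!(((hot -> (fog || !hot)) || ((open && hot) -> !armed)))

hot: True, fog: False, armed: True, open: True

  !(((hot -> (fog || !hot)) || ((open && hot) -> !armed))) = True
    (hot -> (fog || !hot)) || ((open && hot) -> !armed) = False
      hot -> (fog || !hot) = False
        fog || !hot = False
          !hot = False
      (open && hot) -> !armed = False
        open && hot = True
        !armed = False
The formula evaluates to True.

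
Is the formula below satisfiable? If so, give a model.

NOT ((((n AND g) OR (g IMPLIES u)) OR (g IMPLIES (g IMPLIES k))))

g = True, n = False, u = False, k = False

  NOT ((((n AND g) OR (g IMPLIES u)) OR (g IMPLIES (g IMPLIES k)))) = True
    ((n AND g) OR (g IMPLIES u)) OR (g IMPLIES (g IMPLIES k)) = False
      (n AND g) OR (g IMPLIES u) = False
        n AND g = False
        g IMPLIES u = False
      g IMPLIES (g IMPLIES k) = False
        g IMPLIES k = False
The formula evaluates to True.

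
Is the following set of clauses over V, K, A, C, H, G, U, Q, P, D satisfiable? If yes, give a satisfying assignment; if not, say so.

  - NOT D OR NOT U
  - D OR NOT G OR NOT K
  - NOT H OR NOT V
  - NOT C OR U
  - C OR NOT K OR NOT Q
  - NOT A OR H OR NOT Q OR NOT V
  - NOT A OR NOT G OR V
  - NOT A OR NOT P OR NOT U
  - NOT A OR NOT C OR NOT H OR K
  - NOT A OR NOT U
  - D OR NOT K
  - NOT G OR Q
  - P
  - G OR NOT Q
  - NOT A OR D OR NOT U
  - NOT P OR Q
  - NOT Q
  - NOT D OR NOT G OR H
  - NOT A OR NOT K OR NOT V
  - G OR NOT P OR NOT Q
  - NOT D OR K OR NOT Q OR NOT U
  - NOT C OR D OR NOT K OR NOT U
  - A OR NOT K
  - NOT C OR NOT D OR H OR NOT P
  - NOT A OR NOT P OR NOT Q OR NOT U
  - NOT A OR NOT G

The formula is unsatisfiable.

Case P = True:
  (NOT P OR Q) forces Q = True.
  Clause (NOT Q) is falsified — contradiction.
Case P = False:
  Clause (P) is falsified — contradiction.
Both cases fail, so the formula is unsatisfiable.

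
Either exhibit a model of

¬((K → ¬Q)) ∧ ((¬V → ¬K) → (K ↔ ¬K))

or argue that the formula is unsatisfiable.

K = True, Q = True, V = False

  ¬((K → ¬Q)) = True
    K → ¬Q = False
      ¬Q = False
  (¬V → ¬K) → (K ↔ ¬K) = True
    ¬V → ¬K = False
      ¬V = True
      ¬K = False
    K ↔ ¬K = False
      ¬K = False
Both conjuncts True, so the formula holds.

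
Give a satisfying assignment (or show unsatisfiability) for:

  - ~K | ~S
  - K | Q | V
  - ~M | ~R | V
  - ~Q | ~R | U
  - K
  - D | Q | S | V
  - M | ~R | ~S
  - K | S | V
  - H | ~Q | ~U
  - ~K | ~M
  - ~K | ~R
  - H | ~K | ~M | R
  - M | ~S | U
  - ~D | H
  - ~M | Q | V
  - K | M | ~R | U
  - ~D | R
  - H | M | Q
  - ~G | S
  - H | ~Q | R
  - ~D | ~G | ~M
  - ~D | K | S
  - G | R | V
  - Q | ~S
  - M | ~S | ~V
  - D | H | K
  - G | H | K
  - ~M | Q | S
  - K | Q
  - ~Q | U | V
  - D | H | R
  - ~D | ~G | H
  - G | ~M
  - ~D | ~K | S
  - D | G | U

D=F; G=F; Q=T; U=T; M=F; S=F; H=T; V=T; R=F; K=T

Unit clause (K) forces K = True.
In (~K | ~M) only ~M is left, so M = False.
In (~K | ~R) only ~R is left, so R = False.
In (~D | R) only ~D is left, so D = False.
In (D | H | R) only H is left, so H = True.
In (~K | ~S) only ~S is left, so S = False.
In (~G | S) only ~G is left, so G = False.
In (G | R | V) only V is left, so V = True.
In (D | G | U) only U is left, so U = True.
Set Q = True.
All clauses satisfied.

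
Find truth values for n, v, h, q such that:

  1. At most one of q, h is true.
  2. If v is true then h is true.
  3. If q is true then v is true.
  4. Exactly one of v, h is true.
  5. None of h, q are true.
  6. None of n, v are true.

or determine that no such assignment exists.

Case h = True:
  Constraint (5) is violated (h=T) — contradiction.
Case h = False:
  (2) with h=F forces v = False.
  Constraint (4) is violated (v=F, h=F) — contradiction.
Both cases fail — unsatisfiable.

UNSATISFIABLE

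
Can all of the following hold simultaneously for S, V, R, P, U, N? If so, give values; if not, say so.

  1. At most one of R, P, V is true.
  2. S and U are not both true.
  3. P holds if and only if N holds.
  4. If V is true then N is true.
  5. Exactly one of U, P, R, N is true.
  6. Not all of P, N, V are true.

S=F, V=F, R=F, P=F, U=T, N=F

  (1) {R, P, V}: 0 true — at most one ✓
  (2) S=F, U=T — not both ✓
  (3) P=F, N=F — same ✓
  (4) V=F ⇒ N: vacuous ✓
  (5) {U, P, R, N}: 1 true — exactly one ✓
  (6) {P, N, V}: 0/3 true — not all ✓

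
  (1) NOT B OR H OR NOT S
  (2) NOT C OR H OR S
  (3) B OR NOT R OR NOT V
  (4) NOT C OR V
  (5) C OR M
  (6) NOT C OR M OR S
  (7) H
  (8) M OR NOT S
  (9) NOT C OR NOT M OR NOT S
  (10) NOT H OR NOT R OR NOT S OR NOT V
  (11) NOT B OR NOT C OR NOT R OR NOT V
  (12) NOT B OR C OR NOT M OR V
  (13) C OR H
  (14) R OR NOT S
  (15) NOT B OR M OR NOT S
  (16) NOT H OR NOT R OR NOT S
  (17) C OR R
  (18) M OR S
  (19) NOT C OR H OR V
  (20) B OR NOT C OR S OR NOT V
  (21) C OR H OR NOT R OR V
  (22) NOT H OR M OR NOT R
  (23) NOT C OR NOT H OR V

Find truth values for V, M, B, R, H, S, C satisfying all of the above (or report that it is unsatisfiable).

V = True, M = True, B = True, R = False, H = True, S = False, C = True

Unit clause (H) forces H = True.
Set V = True.
Set M = True.
Try B = False:
  (B OR NOT R OR NOT V) forces R = False.
  (R OR NOT S) forces S = False.
  (C OR R) forces C = True.
  clause (B OR NOT C OR S OR NOT V) is falsified — backtrack.
So B = True.
Set R = False.
  then (R OR NOT S) forces S = False.
  then (C OR R) forces C = True.
All clauses satisfied.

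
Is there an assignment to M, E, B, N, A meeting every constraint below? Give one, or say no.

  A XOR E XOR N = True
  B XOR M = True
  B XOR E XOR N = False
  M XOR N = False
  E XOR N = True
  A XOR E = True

M = False, E = True, B = True, N = False, A = False

A XOR E XOR N = F XOR T XOR F = True ✓
B XOR M = T XOR F = True ✓
B XOR E XOR N = T XOR T XOR F = False ✓
M XOR N = F XOR F = False ✓
E XOR N = T XOR F = True ✓
A XOR E = F XOR T = True ✓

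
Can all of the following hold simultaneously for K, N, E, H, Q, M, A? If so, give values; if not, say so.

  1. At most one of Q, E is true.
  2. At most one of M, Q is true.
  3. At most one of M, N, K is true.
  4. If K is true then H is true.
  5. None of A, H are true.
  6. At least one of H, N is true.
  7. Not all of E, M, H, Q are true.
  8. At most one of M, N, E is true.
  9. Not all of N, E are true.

K=F; N=T; E=F; H=F; Q=F; M=F; A=F

  (1) {Q, E}: 0 true — at most one ✓
  (2) {M, Q}: 0 true — at most one ✓
  (3) {M, N, K}: 1 true — at most one ✓
  (4) K=F ⇒ H: vacuous ✓
  (5) {A, H}: 0 true — none ✓
  (6) {H, N}: 1 true — at least one ✓
  (7) {E, M, H, Q}: 0/4 true — not all ✓
  (8) {M, N, E}: 1 true — at most one ✓
  (9) {N, E}: 1/2 true — not all ✓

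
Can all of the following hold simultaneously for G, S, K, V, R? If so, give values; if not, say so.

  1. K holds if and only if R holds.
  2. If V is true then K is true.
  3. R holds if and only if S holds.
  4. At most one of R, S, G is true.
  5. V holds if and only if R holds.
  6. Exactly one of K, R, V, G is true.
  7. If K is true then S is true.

G = True; S = False; K = False; V = False; R = False

  (1) K=F, R=F — same ✓
  (2) V=F ⇒ K: vacuous ✓
  (3) R=F, S=F — same ✓
  (4) {R, S, G}: 1 true — at most one ✓
  (5) V=F, R=F — same ✓
  (6) {K, R, V, G}: 1 true — exactly one ✓
  (7) K=F ⇒ S: vacuous ✓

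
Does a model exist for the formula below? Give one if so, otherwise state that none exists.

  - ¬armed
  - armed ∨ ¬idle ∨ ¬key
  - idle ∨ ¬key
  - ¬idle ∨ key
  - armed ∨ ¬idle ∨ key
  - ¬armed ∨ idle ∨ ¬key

Unit clause (¬armed) forces armed = False.
Try idle = True:
  (armed ∨ ¬idle ∨ ¬key) forces key = False.
  clause (¬idle ∨ key) is falsified — backtrack.
So idle = False.
  then (idle ∨ ¬key) forces key = False.
Check each clause:
  (¬armed): ¬armed holds.
  (armed ∨ ¬idle ∨ ¬key): ¬idle holds.
  (idle ∨ ¬key): ¬key holds.
  (¬idle ∨ key): ¬idle holds.
  (armed ∨ ¬idle ∨ key): ¬idle holds.
  (¬armed ∨ idle ∨ ¬key): ¬armed holds.
All clauses satisfied.

armed=F, idle=F, key=F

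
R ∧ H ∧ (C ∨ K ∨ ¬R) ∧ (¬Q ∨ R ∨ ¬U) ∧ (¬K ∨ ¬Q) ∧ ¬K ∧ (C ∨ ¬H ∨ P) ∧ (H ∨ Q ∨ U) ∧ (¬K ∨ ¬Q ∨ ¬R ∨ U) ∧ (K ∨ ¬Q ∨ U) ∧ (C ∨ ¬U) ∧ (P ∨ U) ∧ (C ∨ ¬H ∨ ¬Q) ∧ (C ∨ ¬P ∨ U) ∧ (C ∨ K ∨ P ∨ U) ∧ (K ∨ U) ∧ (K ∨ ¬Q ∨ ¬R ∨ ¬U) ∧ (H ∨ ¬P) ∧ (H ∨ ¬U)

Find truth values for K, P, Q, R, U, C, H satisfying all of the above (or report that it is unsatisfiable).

Unit clause (R) forces R = True.
Unit clause (H) forces H = True.
Unit clause (¬K) forces K = False.
In (K ∨ U) only U is left, so U = True.
In (K ∨ ¬Q ∨ ¬R ∨ ¬U) only ¬Q is left, so Q = False.
In (C ∨ K ∨ ¬R) only C is left, so C = True.
Set P = True.
All clauses satisfied.

K = False, P = True, Q = False, R = True, U = True, C = True, H = True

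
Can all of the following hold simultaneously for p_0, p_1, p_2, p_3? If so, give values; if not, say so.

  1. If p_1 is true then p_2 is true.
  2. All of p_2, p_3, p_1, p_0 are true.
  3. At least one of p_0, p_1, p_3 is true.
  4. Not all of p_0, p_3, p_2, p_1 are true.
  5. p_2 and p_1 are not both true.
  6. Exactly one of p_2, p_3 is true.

Case p_2 = True:
  (2) forces p_3 = True.
  Constraint (6) is violated (p_2=T, p_3=T) — contradiction.
Case p_2 = False:
  Constraint (2) is violated (p_2=F) — contradiction.
Both cases fail — unsatisfiable.

The formula is unsatisfiable.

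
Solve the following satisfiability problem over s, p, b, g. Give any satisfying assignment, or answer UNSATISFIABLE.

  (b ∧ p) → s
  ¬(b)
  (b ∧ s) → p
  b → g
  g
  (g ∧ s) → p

s=F; p=F; b=F; g=T

Unit clause (g) forces g = True.
Unit clause (¬b) forces b = False.
Set s = False.
Set p = False.
Check each clause:
  (g): g holds.
  (¬b): ¬b holds.
  (¬g ∨ p ∨ ¬s): ¬s holds.
  (¬b ∨ p ∨ ¬s): ¬b holds.
  (¬b ∨ ¬p ∨ s): ¬b holds.
  (¬b ∨ g): ¬b holds.
All clauses satisfied.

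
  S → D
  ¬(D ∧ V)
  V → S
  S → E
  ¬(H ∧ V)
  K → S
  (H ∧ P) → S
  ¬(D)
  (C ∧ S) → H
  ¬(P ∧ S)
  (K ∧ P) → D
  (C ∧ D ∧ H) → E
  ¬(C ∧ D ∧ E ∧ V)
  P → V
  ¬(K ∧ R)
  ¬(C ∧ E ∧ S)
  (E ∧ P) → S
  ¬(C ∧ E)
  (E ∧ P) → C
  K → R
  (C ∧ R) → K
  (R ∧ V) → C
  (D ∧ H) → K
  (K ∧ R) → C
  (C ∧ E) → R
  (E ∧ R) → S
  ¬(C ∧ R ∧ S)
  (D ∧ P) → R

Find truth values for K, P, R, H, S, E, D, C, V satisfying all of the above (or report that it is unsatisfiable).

K = False, P = False, R = False, H = True, S = False, E = False, D = False, C = True, V = False

Unit clause (¬D) forces D = False.
In (D ∨ ¬S) only ¬S is left, so S = False.
In (¬K ∨ S) only ¬K is left, so K = False.
In (S ∨ ¬V) only ¬V is left, so V = False.
In (¬P ∨ V) only ¬P is left, so P = False.
Set R = False.
Set H = True.
Set E = False.
Set C = True.
All clauses satisfied.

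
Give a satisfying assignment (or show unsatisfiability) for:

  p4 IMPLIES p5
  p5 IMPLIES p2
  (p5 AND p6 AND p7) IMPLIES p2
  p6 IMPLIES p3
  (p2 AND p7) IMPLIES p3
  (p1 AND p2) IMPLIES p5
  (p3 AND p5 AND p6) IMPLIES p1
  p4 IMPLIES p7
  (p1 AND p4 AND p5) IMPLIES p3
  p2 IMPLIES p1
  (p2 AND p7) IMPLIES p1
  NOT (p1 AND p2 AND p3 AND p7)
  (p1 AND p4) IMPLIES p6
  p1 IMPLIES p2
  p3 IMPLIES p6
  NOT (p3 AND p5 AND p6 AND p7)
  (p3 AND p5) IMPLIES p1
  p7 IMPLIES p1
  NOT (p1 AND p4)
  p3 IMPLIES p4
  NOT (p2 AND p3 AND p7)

p1: False, p2: False, p3: False, p4: False, p5: False, p6: False, p7: False

Set p1 = False.
  then (p1 OR NOT p7) forces p7 = False.
  then (NOT p4 OR p7) forces p4 = False.
  then (p1 OR NOT p2) forces p2 = False.
  then (NOT p3 OR p4) forces p3 = False.
  then (p3 OR NOT p6) forces p6 = False.
  then (p2 OR NOT p5) forces p5 = False.
All clauses satisfied.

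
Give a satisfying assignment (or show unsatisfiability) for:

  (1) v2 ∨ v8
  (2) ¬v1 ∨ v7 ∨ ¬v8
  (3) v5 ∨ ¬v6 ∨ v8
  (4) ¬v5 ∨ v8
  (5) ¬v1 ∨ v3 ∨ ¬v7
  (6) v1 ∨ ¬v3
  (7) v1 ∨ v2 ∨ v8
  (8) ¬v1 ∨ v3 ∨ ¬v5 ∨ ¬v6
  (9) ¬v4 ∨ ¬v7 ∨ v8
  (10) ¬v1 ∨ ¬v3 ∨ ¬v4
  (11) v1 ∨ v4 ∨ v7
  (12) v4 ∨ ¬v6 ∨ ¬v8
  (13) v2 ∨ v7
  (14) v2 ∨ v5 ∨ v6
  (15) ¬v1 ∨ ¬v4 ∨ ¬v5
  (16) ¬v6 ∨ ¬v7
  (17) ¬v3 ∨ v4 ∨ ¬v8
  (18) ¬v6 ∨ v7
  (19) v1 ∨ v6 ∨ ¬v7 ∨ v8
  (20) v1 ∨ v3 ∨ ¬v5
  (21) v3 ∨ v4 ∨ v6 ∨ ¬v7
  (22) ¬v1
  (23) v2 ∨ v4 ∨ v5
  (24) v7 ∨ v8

v1 = False; v2 = True; v3 = False; v4 = True; v5 = False; v6 = False; v7 = False; v8 = True

Unit clause (¬v1) forces v1 = False.
In (v1 ∨ ¬v3) only ¬v3 is left, so v3 = False.
In (v1 ∨ v3 ∨ ¬v5) only ¬v5 is left, so v5 = False.
Try v2 = False:
  (v2 ∨ v8) forces v8 = True.
  (v2 ∨ v7) forces v7 = True.
  (v2 ∨ v5 ∨ v6) forces v6 = True.
  clause (¬v6 ∨ ¬v7) is falsified — backtrack.
So v2 = True.
Try v4 = False:
  (v1 ∨ v4 ∨ v7) forces v7 = True.
  (¬v6 ∨ ¬v7) forces v6 = False.
  clause (v3 ∨ v4 ∨ v6 ∨ ¬v7) is falsified — backtrack.
So v4 = True.
Set v6 = False.
Set v7 = False.
  then (v7 ∨ v8) forces v8 = True.
All clauses satisfied.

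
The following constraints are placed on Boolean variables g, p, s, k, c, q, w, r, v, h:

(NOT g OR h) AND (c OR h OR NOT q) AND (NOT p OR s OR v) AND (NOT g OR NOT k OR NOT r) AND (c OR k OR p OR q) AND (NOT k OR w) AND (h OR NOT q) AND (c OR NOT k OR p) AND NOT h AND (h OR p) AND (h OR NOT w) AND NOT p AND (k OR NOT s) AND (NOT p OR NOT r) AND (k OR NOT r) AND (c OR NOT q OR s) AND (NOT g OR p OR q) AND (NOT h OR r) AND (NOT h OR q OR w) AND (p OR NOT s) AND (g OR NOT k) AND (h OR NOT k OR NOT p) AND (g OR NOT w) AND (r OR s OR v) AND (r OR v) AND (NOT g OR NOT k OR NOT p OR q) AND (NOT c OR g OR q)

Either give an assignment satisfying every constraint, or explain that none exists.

The formula is unsatisfiable.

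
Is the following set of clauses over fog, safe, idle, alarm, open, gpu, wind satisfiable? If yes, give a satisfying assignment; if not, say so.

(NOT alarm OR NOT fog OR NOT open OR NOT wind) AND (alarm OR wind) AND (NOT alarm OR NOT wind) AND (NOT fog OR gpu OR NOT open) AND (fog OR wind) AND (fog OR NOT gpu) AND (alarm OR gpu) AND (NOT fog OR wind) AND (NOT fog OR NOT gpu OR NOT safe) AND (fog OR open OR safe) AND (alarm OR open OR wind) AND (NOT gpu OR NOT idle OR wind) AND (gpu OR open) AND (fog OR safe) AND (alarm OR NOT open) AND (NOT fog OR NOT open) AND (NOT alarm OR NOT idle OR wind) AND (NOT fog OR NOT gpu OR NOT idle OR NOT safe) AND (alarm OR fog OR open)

fog = True, safe = False, idle = True, alarm = False, open = False, gpu = True, wind = True

Try fog = False:
  (fog OR wind) forces wind = True.
  (NOT alarm OR NOT wind) forces alarm = False.
  (fog OR NOT gpu) forces gpu = False.
  clause (alarm OR gpu) is falsified — backtrack.
So fog = True.
  then (NOT fog OR wind) forces wind = True.
  then (NOT fog OR NOT open) forces open = False.
  then (NOT alarm OR NOT wind) forces alarm = False.
  then (alarm OR gpu) forces gpu = True.
  then (NOT fog OR NOT gpu OR NOT safe) forces safe = False.
Set idle = True.
All clauses satisfied.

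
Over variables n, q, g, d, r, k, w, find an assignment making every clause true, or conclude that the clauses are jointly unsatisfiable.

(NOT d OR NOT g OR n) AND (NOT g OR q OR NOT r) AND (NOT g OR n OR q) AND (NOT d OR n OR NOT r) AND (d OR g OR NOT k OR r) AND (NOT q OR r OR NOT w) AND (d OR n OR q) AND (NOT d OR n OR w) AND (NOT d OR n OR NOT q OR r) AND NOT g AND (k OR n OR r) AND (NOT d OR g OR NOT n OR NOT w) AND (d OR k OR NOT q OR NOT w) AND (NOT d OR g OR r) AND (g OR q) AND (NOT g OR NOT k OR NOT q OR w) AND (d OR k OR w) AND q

n: False, q: True, g: False, d: False, r: True, k: True, w: False

Unit clause (NOT g) forces g = False.
In (g OR q) only q is left, so q = True.
Set n = False.
Try d = True:
  (NOT d OR n OR NOT r) forces r = False.
  clause (NOT d OR n OR NOT q OR r) is falsified — backtrack.
So d = False.
Set r = True.
Set k = True.
Set w = False.
All clauses satisfied.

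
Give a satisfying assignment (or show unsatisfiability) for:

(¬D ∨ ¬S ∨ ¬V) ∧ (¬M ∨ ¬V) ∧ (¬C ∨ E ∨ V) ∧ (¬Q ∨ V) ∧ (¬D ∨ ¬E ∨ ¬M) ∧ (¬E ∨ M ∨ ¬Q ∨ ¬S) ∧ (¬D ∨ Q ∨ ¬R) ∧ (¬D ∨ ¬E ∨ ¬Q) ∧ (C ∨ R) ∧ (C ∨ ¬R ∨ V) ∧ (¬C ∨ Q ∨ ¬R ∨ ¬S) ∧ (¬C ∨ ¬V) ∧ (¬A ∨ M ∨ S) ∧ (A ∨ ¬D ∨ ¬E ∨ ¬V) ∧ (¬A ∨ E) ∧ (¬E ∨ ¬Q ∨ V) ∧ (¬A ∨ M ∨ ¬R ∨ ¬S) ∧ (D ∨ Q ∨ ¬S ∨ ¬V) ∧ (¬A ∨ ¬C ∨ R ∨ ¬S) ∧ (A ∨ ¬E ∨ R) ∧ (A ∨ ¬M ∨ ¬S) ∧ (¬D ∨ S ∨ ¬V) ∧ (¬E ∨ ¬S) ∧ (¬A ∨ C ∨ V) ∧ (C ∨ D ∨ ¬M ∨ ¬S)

S = False, A = False, D = False, M = False, Q = False, E = True, C = False, V = True, R = True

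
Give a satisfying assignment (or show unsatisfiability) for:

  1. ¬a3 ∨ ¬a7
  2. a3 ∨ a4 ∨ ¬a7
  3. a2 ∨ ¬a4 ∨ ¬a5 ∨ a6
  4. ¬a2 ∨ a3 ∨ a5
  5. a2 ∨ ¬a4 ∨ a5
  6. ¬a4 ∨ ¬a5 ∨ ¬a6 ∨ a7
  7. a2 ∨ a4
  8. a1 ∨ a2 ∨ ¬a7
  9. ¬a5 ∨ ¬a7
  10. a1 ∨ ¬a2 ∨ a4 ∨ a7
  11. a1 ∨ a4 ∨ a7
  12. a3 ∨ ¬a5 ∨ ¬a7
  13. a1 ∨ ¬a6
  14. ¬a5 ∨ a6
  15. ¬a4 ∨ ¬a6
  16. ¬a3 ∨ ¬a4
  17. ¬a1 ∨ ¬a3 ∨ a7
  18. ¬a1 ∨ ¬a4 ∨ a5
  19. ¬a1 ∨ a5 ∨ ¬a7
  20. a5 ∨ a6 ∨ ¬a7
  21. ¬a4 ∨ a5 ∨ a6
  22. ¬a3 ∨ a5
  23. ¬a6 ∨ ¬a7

Try a1 = False:
  (a1 ∨ ¬a6) forces a6 = False.
  (¬a5 ∨ a6) forces a5 = False.
  (a5 ∨ a6 ∨ ¬a7) forces a7 = False.
  (a1 ∨ a4 ∨ a7) forces a4 = True.
  clause (¬a4 ∨ a5 ∨ a6) is falsified — backtrack.
So a1 = True.
Try a2 = False:
  (a2 ∨ a4) forces a4 = True.
  (a2 ∨ ¬a4 ∨ a5) forces a5 = True.
  (a2 ∨ ¬a4 ∨ ¬a5 ∨ a6) forces a6 = True.
  clause (¬a4 ∨ ¬a6) is falsified — backtrack.
So a2 = True.
Set a3 = False.
  then (¬a2 ∨ a3 ∨ a5) forces a5 = True.
  then (¬a5 ∨ ¬a7) forces a7 = False.
  then (¬a5 ∨ a6) forces a6 = True.
  then (¬a4 ∨ ¬a6) forces a4 = False.
All clauses satisfied.

a1 = True, a2 = True, a3 = False, a4 = False, a5 = True, a6 = True, a7 = False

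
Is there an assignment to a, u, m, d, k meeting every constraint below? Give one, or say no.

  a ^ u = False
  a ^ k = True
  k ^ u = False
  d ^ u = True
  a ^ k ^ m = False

No satisfying assignment exists.

Adding constraints 1, 2, 3 mod 2: every variable appears an even number of times on the left, so the left side is 0.
But the right sides sum to 1 (mod 2). 0 ≠ 1 — the system is inconsistent.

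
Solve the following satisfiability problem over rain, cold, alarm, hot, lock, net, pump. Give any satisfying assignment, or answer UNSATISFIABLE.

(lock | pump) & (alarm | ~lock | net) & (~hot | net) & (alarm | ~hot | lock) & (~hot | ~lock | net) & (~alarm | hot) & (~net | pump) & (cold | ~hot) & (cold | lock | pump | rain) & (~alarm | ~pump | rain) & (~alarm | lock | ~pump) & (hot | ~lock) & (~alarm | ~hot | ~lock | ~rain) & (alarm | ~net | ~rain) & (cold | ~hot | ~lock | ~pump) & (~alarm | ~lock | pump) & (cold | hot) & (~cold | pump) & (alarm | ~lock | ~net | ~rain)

rain=F, cold=T, alarm=F, hot=F, lock=F, net=T, pump=T

Set rain = False.
Try cold = False:
  (cold | ~hot) forces hot = False.
  clause (cold | hot) is falsified — backtrack.
So cold = True.
  then (~cold | pump) forces pump = True.
  then (~alarm | ~pump | rain) forces alarm = False.
Set hot = False.
  then (hot | ~lock) forces lock = False.
Set net = True.
All clauses satisfied.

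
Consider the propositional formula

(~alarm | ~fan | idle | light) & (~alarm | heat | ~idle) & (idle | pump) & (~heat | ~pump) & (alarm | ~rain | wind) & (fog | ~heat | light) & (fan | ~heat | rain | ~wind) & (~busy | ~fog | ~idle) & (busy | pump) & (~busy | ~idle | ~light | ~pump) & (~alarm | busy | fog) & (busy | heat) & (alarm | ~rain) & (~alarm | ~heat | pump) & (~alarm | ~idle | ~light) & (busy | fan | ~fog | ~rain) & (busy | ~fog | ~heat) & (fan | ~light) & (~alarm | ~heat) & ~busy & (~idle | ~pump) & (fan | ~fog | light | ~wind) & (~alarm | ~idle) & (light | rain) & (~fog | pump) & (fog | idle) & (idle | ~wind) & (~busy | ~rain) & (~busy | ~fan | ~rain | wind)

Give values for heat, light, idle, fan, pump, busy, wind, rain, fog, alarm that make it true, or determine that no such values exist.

UNSATISFIABLE

Case busy = True:
  Clause (~busy) is falsified — contradiction.
Case busy = False:
  (busy | pump) forces pump = True.
  (~heat | ~pump) forces heat = False.
  Clause (busy | heat) is falsified — contradiction.
Both cases fail, so the formula is unsatisfiable.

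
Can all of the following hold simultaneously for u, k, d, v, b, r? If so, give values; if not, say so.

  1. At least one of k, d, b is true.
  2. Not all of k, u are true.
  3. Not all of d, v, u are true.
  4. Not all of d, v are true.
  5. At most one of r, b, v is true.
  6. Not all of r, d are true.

u: True, k: False, d: True, v: False, b: True, r: False

  (1) {k, d, b}: 2 true — at least one ✓
  (2) {k, u}: 1/2 true — not all ✓
  (3) {d, v, u}: 2/3 true — not all ✓
  (4) {d, v}: 1/2 true — not all ✓
  (5) {r, b, v}: 1 true — at most one ✓
  (6) {r, d}: 1/2 true — not all ✓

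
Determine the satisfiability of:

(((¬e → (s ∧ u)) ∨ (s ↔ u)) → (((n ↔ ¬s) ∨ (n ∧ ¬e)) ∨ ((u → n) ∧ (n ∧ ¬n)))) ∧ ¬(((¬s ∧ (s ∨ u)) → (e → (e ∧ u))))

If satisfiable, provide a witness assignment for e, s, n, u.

UNSATISFIABLE

The conjunct ¬(((¬s ∧ (s ∨ u)) → (e → (e ∧ u)))) is unsatisfiable on its own:
  e=F, s=F, u=F: evaluates to False.
  e=F, s=F, u=T: evaluates to False.
  e=F, s=T, u=F: evaluates to False.
  e=F, s=T, u=T: evaluates to False.
  e=T, s=F, u=F: evaluates to False.
  e=T, s=F, u=T: evaluates to False.
  e=T, s=T, u=F: evaluates to False.
  e=T, s=T, u=T: evaluates to False.
So the whole conjunction is unsatisfiable.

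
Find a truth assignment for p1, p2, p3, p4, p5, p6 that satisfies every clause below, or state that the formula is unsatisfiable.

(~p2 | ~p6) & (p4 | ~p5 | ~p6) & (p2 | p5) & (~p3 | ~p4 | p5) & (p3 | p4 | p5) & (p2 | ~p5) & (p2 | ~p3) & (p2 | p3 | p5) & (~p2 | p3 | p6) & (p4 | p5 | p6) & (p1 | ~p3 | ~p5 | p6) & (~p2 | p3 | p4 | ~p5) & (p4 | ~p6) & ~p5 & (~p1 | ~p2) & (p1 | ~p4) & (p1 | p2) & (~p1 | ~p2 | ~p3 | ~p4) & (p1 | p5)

Unsatisfiable — no assignment works.

Case p1 = True:
  (~p5) forces p5 = False.
  (p2 | p5) forces p2 = True.
  Clause (~p1 | ~p2) is falsified — contradiction.
Case p1 = False:
  (~p5) forces p5 = False.
  Clause (p1 | p5) is falsified — contradiction.
Both cases fail, so the formula is unsatisfiable.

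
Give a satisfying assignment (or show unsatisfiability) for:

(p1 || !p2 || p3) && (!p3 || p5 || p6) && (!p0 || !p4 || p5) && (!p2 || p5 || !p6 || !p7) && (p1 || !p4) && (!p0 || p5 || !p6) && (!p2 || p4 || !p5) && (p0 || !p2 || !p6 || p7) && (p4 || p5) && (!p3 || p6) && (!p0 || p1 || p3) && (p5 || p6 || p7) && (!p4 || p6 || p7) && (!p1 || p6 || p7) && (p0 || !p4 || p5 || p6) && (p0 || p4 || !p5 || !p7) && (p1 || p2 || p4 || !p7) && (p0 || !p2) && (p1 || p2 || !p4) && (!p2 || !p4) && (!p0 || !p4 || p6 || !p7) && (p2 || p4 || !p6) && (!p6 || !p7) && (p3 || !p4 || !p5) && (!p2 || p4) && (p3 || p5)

Set p0 = False.
  then (p0 || !p2) forces p2 = False.
Set p1 = True.
Try p3 = False:
  (p3 || p5) forces p5 = True.
  (p3 || !p4 || !p5) forces p4 = False.
  (p0 || p4 || !p5 || !p7) forces p7 = False.
  (!p1 || p6 || p7) forces p6 = True.
  clause (p2 || p4 || !p6) is falsified — backtrack.
So p3 = True.
  then (!p3 || p6) forces p6 = True.
  then (p2 || p4 || !p6) forces p4 = True.
  then (!p6 || !p7) forces p7 = False.
Set p5 = False.
All clauses satisfied.

p0 = False; p1 = True; p2 = False; p3 = True; p4 = True; p5 = False; p6 = True; p7 = False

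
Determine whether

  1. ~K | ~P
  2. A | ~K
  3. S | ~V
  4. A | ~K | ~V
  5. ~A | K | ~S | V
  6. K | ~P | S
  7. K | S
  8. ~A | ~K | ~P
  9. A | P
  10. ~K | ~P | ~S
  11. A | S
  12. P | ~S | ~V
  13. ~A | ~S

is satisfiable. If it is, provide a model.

S = True; V = False; P = True; A = False; K = False

Set S = True.
  then (~A | ~S) forces A = False.
  then (A | ~K) forces K = False.
  then (A | P) forces P = True.
Set V = False.
All clauses satisfied.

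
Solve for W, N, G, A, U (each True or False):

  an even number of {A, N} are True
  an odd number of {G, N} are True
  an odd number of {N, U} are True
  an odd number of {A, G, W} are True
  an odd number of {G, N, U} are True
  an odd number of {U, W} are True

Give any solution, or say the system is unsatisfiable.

Adding constraints 1, 4, 5, 6 mod 2: every variable appears an even number of times on the left, so the left side is 0.
But the right sides sum to 1 (mod 2). 0 ≠ 1 — the system is inconsistent.

UNSATISFIABLE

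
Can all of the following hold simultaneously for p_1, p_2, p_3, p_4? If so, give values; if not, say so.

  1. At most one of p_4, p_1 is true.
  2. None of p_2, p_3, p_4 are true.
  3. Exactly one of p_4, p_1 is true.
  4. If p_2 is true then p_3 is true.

p_1 = True, p_2 = False, p_3 = False, p_4 = False

  (1) {p_4, p_1}: 1 true — at most one ✓
  (2) {p_2, p_3, p_4}: 0 true — none ✓
  (3) {p_4, p_1}: 1 true — exactly one ✓
  (4) p_2=F ⇒ p_3: vacuous ✓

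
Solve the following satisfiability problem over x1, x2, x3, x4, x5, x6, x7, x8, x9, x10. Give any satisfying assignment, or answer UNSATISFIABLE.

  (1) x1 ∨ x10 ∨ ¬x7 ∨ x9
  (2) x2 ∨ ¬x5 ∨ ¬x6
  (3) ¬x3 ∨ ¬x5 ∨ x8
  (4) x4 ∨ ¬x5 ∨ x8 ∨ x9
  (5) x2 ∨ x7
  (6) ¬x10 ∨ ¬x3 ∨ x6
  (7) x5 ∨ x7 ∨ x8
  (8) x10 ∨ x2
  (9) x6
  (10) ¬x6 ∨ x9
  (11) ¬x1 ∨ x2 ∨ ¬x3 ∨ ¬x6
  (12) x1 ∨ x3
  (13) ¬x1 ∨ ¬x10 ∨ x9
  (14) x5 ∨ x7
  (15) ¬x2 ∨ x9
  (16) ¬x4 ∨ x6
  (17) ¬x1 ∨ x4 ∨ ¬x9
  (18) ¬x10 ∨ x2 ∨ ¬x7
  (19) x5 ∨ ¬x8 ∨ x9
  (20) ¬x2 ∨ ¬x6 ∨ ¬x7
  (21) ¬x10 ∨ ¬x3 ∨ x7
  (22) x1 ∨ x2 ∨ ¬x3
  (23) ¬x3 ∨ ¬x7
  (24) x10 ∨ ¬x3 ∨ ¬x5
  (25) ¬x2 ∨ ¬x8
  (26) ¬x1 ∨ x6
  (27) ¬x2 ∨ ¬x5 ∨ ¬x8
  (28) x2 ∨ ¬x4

Unit clause (x6) forces x6 = True.
In (¬x6 ∨ x9) only x9 is left, so x9 = True.
Set x1 = True.
  then (¬x1 ∨ x4 ∨ ¬x9) forces x4 = True.
  then (x2 ∨ ¬x4) forces x2 = True.
  then (¬x2 ∨ ¬x6 ∨ ¬x7) forces x7 = False.
  then (¬x2 ∨ ¬x8) forces x8 = False.
  then (x5 ∨ x7 ∨ x8) forces x5 = True.
  then (¬x3 ∨ ¬x5 ∨ x8) forces x3 = False.
Set x10 = True.
All clauses satisfied.

x1 = True; x2 = True; x3 = False; x4 = True; x5 = True; x6 = True; x7 = False; x8 = False; x9 = True; x10 = True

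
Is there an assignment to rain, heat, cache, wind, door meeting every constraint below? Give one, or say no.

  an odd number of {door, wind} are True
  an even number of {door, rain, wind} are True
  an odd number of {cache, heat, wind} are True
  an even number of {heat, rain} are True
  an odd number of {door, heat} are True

rain: True, heat: True, cache: True, wind: True, door: False

{door, wind}: 1 true → odd ✓
{door, rain, wind}: 2 true → even ✓
{cache, heat, wind}: 3 true → odd ✓
{heat, rain}: 2 true → even ✓
{door, heat}: 1 true → odd ✓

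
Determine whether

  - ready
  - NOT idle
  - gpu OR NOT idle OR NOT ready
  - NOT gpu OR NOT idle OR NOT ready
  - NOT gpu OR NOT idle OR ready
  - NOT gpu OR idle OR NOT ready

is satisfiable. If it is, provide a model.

idle: False; gpu: False; ready: True

Unit clause (ready) forces ready = True.
Unit clause (NOT idle) forces idle = False.
In (NOT gpu OR idle OR NOT ready) only NOT gpu is left, so gpu = False.
All clauses satisfied.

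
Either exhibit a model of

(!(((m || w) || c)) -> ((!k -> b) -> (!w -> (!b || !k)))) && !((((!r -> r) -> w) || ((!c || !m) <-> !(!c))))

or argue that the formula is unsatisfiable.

w = False; b = True; m = True; c = False; k = False; r = True

  !(((m || w) || c)) -> ((!k -> b) -> (!w -> (!b || !k))) = True
    !(((m || w) || c)) = False
      (m || w) || c = True
        m || w = True
    (!k -> b) -> (!w -> (!b || !k)) = True
      !k -> b = True
        !k = True
      !w -> (!b || !k) = True
        !w = True
        !b || !k = True
          !b = False
          !k = True
  !((((!r -> r) -> w) || ((!c || !m) <-> !(!c)))) = True
    ((!r -> r) -> w) || ((!c || !m) <-> !(!c)) = False
      (!r -> r) -> w = False
        !r -> r = True
          !r = False
      (!c || !m) <-> !(!c) = False
        !c || !m = True
          !c = True
          !m = False
        !(!c) = False
          !c = True
Both conjuncts True, so the formula holds.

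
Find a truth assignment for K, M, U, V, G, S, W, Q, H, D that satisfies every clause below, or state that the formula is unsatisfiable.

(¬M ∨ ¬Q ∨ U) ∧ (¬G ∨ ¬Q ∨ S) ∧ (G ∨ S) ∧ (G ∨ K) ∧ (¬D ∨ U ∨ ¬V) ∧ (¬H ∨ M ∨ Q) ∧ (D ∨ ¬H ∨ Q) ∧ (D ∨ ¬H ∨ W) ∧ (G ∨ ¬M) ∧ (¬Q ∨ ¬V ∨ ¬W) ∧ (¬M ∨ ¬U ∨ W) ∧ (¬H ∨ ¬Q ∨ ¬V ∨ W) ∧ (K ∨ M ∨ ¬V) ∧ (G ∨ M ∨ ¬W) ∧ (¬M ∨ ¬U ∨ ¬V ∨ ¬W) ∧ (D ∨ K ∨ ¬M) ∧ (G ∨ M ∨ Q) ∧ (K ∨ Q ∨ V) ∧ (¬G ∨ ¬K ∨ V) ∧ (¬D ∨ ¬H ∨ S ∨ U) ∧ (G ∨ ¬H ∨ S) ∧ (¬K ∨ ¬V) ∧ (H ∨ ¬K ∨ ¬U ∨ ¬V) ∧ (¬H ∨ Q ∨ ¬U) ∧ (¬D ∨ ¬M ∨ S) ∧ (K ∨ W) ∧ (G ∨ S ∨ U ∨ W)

Set K = False.
  then (G ∨ K) forces G = True.
  then (K ∨ W) forces W = True.
Set M = True.
  then (D ∨ K ∨ ¬M) forces D = True.
  then (¬D ∨ ¬M ∨ S) forces S = True.
Try U = False:
  (¬M ∨ ¬Q ∨ U) forces Q = False.
  (¬D ∨ U ∨ ¬V) forces V = False.
  clause (K ∨ Q ∨ V) is falsified — backtrack.
So U = True.
  then (¬M ∨ ¬U ∨ ¬V ∨ ¬W) forces V = False.
  then (K ∨ Q ∨ V) forces Q = True.
Set H = False.
All clauses satisfied.

K = False; M = True; U = True; V = False; G = True; S = True; W = True; Q = True; H = False; D = True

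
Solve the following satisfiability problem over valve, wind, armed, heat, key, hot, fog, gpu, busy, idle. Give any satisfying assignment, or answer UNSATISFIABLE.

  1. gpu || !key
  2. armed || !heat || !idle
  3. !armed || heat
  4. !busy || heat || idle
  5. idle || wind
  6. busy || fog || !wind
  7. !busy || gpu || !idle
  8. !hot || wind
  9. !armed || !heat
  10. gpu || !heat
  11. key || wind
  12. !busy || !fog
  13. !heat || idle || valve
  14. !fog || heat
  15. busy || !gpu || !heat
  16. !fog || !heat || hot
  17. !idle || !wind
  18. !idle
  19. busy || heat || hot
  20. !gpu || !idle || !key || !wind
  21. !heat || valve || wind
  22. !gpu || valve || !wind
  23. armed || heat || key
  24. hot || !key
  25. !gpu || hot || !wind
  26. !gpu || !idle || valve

valve: True; wind: True; armed: False; heat: True; key: True; hot: True; fog: False; gpu: True; busy: True; idle: False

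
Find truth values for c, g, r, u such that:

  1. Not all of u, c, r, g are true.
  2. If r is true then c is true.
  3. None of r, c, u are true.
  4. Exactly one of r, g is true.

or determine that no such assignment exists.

c = False; g = True; r = False; u = False

  (1) {u, c, r, g}: 1/4 true — not all ✓
  (2) r=F ⇒ c: vacuous ✓
  (3) {r, c, u}: 0 true — none ✓
  (4) {r, g}: 1 true — exactly one ✓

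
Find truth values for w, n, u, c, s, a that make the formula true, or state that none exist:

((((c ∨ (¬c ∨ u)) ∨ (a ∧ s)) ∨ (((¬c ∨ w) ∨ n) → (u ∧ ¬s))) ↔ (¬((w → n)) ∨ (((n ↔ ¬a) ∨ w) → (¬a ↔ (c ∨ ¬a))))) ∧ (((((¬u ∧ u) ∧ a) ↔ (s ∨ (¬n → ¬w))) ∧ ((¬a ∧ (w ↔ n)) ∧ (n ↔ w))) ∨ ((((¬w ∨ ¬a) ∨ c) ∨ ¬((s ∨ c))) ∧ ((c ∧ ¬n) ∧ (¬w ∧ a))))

Case a = True: the formula simplifies to ((((c ∨ (¬c ∨ u)) ∨ s) ∨ (((¬c ∨ w) ∨ n) → (u ∧ ¬s))) ↔ (¬((w → n)) ∨ ((¬n ∨ w) → ¬c))) ∧ (((¬w ∨ c) ∨ ¬((s ∨ c))) ∧ ((c ∧ ¬n) ∧ ¬w)).
  c = True: simplifies to (¬((w → n)) ∨ ¬((¬n ∨ w))) ∧ (¬n ∧ ¬w).
    w = True: the conjunct ¬w is False.
    w = False: simplifies to ¬(¬n) ∧ ¬n.
      n = True: the conjunct ¬n is False.
      n = False: the conjunct ¬(¬n) becomes ¬(¬False) = False.
  c = False: the conjunct c is False.
Case a = False: the formula simplifies to ((c ∨ (¬c ∨ u)) ∨ (((¬c ∨ w) ∨ n) → (u ∧ ¬s))) ∧ (¬((s ∨ (¬n → ¬w))) ∧ ((w ↔ n) ∧ (n ↔ w))).
  w = True: simplifies to ((c ∨ (¬c ∨ u)) ∨ (u ∧ ¬s)) ∧ (¬((s ∨ n)) ∧ (n ∧ n)).
    n = True: the conjunct ¬((s ∨ n)) becomes ¬((s ∨ True)) = False.
    n = False: the conjunct n is False.
  w = False: the conjunct ¬((s ∨ (¬n → ¬w))) becomes ¬((s ∨ True)) = False.
Both cases fail — unsatisfiable.

No satisfying assignment exists.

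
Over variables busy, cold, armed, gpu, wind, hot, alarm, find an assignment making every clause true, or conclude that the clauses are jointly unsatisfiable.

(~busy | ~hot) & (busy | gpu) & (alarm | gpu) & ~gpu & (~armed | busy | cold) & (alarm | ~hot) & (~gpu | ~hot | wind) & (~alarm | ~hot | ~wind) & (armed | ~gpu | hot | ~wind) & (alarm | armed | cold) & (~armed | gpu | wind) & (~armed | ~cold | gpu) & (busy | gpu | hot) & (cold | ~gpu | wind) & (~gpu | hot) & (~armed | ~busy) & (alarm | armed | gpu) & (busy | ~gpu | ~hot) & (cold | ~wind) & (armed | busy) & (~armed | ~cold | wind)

Unit clause (~gpu) forces gpu = False.
In (busy | gpu) only busy is left, so busy = True.
In (alarm | gpu) only alarm is left, so alarm = True.
In (~armed | ~busy) only ~armed is left, so armed = False.
In (~busy | ~hot) only ~hot is left, so hot = False.
Set cold = False.
  then (cold | ~wind) forces wind = False.
All clauses satisfied.

busy=T, cold=F, armed=F, gpu=F, wind=F, hot=F, alarm=T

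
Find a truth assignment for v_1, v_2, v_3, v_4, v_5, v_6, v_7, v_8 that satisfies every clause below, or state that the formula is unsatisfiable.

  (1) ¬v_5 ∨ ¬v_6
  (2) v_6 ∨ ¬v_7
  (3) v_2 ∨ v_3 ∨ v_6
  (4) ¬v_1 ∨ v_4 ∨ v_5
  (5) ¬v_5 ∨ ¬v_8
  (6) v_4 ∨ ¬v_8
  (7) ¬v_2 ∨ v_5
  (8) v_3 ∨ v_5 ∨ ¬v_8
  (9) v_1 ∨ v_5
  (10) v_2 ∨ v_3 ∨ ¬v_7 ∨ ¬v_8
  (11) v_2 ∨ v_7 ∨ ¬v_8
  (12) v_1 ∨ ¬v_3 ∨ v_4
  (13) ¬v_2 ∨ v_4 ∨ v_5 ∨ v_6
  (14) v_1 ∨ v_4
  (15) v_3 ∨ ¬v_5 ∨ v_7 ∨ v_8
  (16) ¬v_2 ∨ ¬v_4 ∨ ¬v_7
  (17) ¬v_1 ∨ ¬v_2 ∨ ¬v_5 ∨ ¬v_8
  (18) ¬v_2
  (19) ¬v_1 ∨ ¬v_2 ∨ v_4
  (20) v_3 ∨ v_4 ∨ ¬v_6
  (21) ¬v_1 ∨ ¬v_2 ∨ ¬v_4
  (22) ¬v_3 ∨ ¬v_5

v_1 = True, v_2 = False, v_3 = False, v_4 = True, v_5 = False, v_6 = True, v_7 = True, v_8 = False

Unit clause (¬v_2) forces v_2 = False.
Try v_1 = False:
  (v_1 ∨ v_5) forces v_5 = True.
  (¬v_5 ∨ ¬v_6) forces v_6 = False.
  (v_6 ∨ ¬v_7) forces v_7 = False.
  (v_2 ∨ v_3 ∨ v_6) forces v_3 = True.
  clause (¬v_3 ∨ ¬v_5) is falsified — backtrack.
So v_1 = True.
Set v_3 = False.
  then (v_2 ∨ v_3 ∨ v_6) forces v_6 = True.
  then (v_3 ∨ v_4 ∨ ¬v_6) forces v_4 = True.
  then (¬v_5 ∨ ¬v_6) forces v_5 = False.
  then (v_3 ∨ v_5 ∨ ¬v_8) forces v_8 = False.
Set v_7 = True.
All clauses satisfied.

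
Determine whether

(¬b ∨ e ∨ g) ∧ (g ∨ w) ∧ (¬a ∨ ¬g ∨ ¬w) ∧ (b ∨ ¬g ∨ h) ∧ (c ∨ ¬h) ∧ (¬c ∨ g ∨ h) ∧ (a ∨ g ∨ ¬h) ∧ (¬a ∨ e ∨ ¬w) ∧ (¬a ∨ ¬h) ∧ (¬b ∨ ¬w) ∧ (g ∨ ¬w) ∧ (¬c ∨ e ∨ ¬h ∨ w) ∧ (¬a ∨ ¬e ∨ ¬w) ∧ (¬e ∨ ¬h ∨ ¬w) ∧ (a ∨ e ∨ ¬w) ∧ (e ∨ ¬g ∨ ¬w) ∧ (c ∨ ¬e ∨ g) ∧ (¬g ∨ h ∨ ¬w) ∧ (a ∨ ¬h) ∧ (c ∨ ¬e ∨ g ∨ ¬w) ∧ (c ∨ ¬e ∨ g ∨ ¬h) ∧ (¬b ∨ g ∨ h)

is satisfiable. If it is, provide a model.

Try g = False:
  (g ∨ w) forces w = True.
  clause (g ∨ ¬w) is falsified — backtrack.
So g = True.
Set c = False.
  then (c ∨ ¬h) forces h = False.
  then (¬g ∨ h ∨ ¬w) forces w = False.
  then (b ∨ ¬g ∨ h) forces b = True.
Set a = True.
Set e = False.
All clauses satisfied.

g = True, c = False, b = True, h = False, a = True, w = False, e = False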